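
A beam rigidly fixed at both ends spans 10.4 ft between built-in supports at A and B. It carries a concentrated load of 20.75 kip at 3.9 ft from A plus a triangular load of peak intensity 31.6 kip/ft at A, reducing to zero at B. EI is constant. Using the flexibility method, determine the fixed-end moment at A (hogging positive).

M_A = 202.5 kip·ft

Take the two fixed-end moments M_A, M_B as redundants; the released structure is the simple span AB.
End rotations of the released simple span under the applied load (×1/EI):
  at A: point load 20.75 at a = 3.9: Pab(L + b)/(6LEI) = 142.5/EI
  at B: point load 20.75 at a = 3.9: Pab(L + a)/(6LEI) = 120.5/EI
  at A: triangular load, peak 31.6: w₀L³/(45EI) = 789.9/EI
  at B: triangular load, peak 31.6: 7w₀L³/(360EI) = 691.2/EI
  θ_A0 = 932.4/EI,  θ_B0 = 811.7/EI
Flexibility coefficients: a unit moment at one end gives L/(3EI) there and L/(6EI) at the far end, so f₁₁ = f₂₂ = 3.467/EI and f₁₂ = f₂₁ = 1.733/EI.
Compatibility — zero rotation at each built-in end:
  3.467 M_A + 1.733 M_B = 932.4
  1.733 M_A + 3.467 M_B = 811.7
Solving the pair gives M_A = 202.5 kip·ft and M_B = 132.9 kip·ft (hogging).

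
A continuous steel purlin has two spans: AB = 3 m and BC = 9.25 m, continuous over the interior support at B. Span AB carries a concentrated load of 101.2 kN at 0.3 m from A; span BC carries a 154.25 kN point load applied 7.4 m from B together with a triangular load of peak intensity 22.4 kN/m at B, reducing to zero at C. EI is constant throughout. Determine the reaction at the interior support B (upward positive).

Release continuity at B by inserting a hinge; the redundant is the internal moment M_B. The primary structure is two simply-supported spans AB and BC.
End slopes at the hinge B, treating each span as simply supported:
  span AB: point load 101.2 at a = 0.3: Pab(L + a)/(6LEI) = 15.03/EI
  span BC: point load 154.25 at a = 7.4: Pab(L + b)/(6LEI) = 422.3/EI
  span BC: triangular load, peak 22.4: w₀L³/(45EI) = 394/EI
  relative rotation θ_0 = (15.03 + 816.3)/EI = 831.3/EI
A unit hogging moment at B produces rotation L₁/(3EI) + L₂/(3EI) = 4.083/EI.
Slope continuity at B: θ_0 = M_B·4.083/EI, so M_B = 831.3/4.083 = 203.6 kN·m (hogging).
Span AB, ΣM about A with M_B applied at B: R_B^{AB}·3 = 30.36 + 203.6, so R_B^{AB} = 77.98 kN and R_A = 101.2 − 77.98 = 23.22 kN.
Span BC, ΣM about C: R_B^{BC}·9.25 = 924.2 + 203.6, so R_B^{BC} = 121.9 kN and R_C = 257.9 − 121.9 = 135.9 kN.
R_B = 77.98 + 121.9 = 199.9 kN.

R_B = 199.9 kN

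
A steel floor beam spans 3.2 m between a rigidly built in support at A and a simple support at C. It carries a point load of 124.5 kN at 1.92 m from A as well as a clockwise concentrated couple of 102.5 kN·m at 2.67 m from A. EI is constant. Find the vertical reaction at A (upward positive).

R_A = 23.99 kN

Choose R_C as the redundant. The primary structure is the cantilever fixed at A.
Deflection at C on the released cantilever, summing each load's contribution:
  point load 124.5 at a = 1.92: Pa²(3L − a)/(6EI) = 587.5/EI
  clockwise couple 102.5 at a = 2.67: M₀a(2L − a)/(2EI) = 510.4/EI
  δ_0 = 1098/EI
Flexibility coefficient — unit upward force at C: δ_{CC} = L³/(3EI) = 10.92/EI.
Compatibility at C: δ_0 − R_C·δ_{CC} = 0, so R_C = 1098/10.92 = 100.5 kN.
Vertical equilibrium: R_A = ΣP − R_C = 124.5 − 100.5 = 23.99 kN.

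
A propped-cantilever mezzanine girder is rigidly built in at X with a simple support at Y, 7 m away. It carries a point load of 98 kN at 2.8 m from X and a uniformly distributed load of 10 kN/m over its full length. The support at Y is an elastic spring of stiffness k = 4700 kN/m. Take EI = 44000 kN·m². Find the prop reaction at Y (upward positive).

R_Y = 43.1 kN

Remove the prop at Y; the released (primary) structure is a cantilever built in at X.
Free-end deflection of the primary structure under the applied loading (downward +):
  point load 98 at a = 2.8: Pa²(3L − a)/(6EI) = 2331/EI
  UDL 10: wL⁴/(8EI) = 3001/EI
  δ_0 = 5332/EI
Flexibility coefficient — unit upward force at Y: δ_{YY} = L³/(3EI) = 114.3/EI.
With EI = 44000 kN·m²: δ_0 = 0.12118 m and δ_{YY} = 0.002598 m/kN.
Compatibility — the spring shortens by R_Y/k under the reaction it provides: δ_0 − R_Y·δ_{YY} = R_Y/k. With 1/k = 0.000213 m/kN, R_Y = δ_0 / (δ_{YY} + 1/k) = 0.12118 / (0.002598 + 0.000213) = 43.1 kN.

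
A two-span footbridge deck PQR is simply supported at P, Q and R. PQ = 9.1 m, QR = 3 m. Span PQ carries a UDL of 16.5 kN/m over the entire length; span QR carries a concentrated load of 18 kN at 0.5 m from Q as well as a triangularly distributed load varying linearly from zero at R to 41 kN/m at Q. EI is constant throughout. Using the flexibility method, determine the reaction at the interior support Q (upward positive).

R_Q = 191.5 kN

Take M_Q as the redundant. Released structure: two simple spans PQ and QR with a hinge at Q.
Rotations at Q on the released spans (each span's end-slope, ×1/EI):
  span PQ: UDL 16.5: wL³/(24EI) = 518.1/EI
  span QR: point load 18 at a = 0.5: Pab(L + b)/(6LEI) = 6.875/EI
  span QR: triangular load, peak 41: w₀L³/(45EI) = 24.6/EI
  relative rotation θ_0 = (518.1 + 31.48)/EI = 549.6/EI
A unit hogging moment at Q produces rotation L₁/(3EI) + L₂/(3EI) = 4.033/EI.
Compatibility: M_Q·(L₁+L₂)/(3EI) = θ_0, giving M_Q = 136.3 kN·m (hogging).
Span PQ, ΣM about P with M_Q applied at Q: R_Q^{PQ}·9.1 = 683.2 + 136.3, so R_Q^{PQ} = 90.05 kN and R_P = 150.2 − 90.05 = 60.1 kN.
Span QR, ΣM about R: R_Q^{QR}·3 = 168 + 136.3, so R_Q^{QR} = 101.4 kN and R_R = 79.5 − 101.4 = -21.92 kN.
R_Q = 90.05 + 101.4 = 191.5 kN.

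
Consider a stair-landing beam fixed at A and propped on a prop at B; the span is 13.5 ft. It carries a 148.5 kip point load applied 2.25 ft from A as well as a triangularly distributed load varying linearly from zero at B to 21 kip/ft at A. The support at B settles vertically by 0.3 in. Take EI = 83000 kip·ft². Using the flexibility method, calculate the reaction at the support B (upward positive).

Choose R_B as the redundant. The primary structure is the cantilever fixed at A.
Deflection at B on the released cantilever, summing each load's contribution:
  point load 148.5 at a = 2.25: Pa²(3L − a)/(6EI) = 4793/EI
  triangular load, peak 21 at the fixed end: w₀L⁴/(30EI) = 23251/EI
  δ_0 = 28043/EI
Flexibility coefficient — unit upward force at B: δ_{BB} = L³/(3EI) = 820.1/EI.
With EI = 83000 kip·ft²: δ_0 = 0.33787 ft and δ_{BB} = 0.009881 ft/kip.
Compatibility — the beam at B must follow the support down by 0.025 ft: δ_0 − R_B·δ_{BB} = 0.025, so R_B = (0.33787 − 0.025)/0.009881 = 31.66 kip.

R_B = 31.66 kip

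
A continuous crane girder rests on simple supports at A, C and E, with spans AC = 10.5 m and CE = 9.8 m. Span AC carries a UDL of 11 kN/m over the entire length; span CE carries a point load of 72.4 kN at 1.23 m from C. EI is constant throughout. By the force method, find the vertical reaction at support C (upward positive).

R_C = 143.5 kN

Insert a hinge at C; M_C is the redundant, and each span becomes simply supported.
Rotations at C on the released spans (each span's end-slope, ×1/EI):
  span AC: UDL 11: wL³/(24EI) = 530.6/EI
  span CE: point load 72.4 at a = 1.23: Pab(L + b)/(6LEI) = 238.4/EI
  relative rotation θ_0 = (530.6 + 238.4)/EI = 769/EI
A unit hogging moment at C produces rotation L₁/(3EI) + L₂/(3EI) = 6.767/EI.
Slope continuity at C: θ_0 = M_C·6.767/EI, so M_C = 769/6.767 = 113.6 kN·m (hogging).
Span AC, ΣM about A with M_C applied at C: R_C^{AC}·10.5 = 606.4 + 113.6, so R_C^{AC} = 68.57 kN and R_A = 115.5 − 68.57 = 46.93 kN.
Span CE, ΣM about E: R_C^{CE}·9.8 = 620.5 + 113.6, so R_C^{CE} = 74.91 kN and R_E = 72.4 − 74.91 = -2.51 kN.
R_C = 68.57 + 74.91 = 143.5 kN.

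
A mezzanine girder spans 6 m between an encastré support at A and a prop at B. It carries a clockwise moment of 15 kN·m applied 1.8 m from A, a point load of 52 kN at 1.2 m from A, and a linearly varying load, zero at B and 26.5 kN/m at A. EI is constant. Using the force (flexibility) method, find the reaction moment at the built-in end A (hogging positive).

M_A = 112.1 kN·m

Release the roller at B. Primary structure: cantilever fixed at A.
Downward deflection at the released point B due to the loads:
  clockwise couple 15 at a = 1.8: M₀a(2L − a)/(2EI) = 137.7/EI
  point load 52 at a = 1.2: Pa²(3L − a)/(6EI) = 209.7/EI
  triangular load, peak 26.5 at the fixed end: w₀L⁴/(30EI) = 1145/EI
  δ_0 = 1492/EI
Tip deflection under a unit load at B: L³/(3EI) = 72/EI.
Compatibility at B: δ_0 − R_B·δ_{BB} = 0, so R_B = 1492/72 = 20.72 kN.
Moment equilibrium about A: M_A = Σ(load moments about A) − R_B·L = 236.4 − 20.72×6 = 112.1 kN·m.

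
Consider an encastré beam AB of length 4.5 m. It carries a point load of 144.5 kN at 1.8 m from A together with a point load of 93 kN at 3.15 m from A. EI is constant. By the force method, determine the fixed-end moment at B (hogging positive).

Take the two fixed-end moments M_A, M_B as redundants; the released structure is the simple span AB.
Simple-span end rotations at A and B under the given loads:
  at A: point load 144.5 at a = 1.8: Pab(L + b)/(6LEI) = 187.3/EI
  at B: point load 144.5 at a = 1.8: Pab(L + a)/(6LEI) = 163.9/EI
  at A: point load 93 at a = 3.15: Pab(L + b)/(6LEI) = 85.69/EI
  at B: point load 93 at a = 3.15: Pab(L + a)/(6LEI) = 112.1/EI
  θ_A0 = 273/EI,  θ_B0 = 275.9/EI
Flexibility coefficients: a unit moment at one end gives L/(3EI) there and L/(6EI) at the far end, so f₁₁ = f₂₂ = 1.5/EI and f₁₂ = f₂₁ = 0.75/EI.
Compatibility — zero rotation at each built-in end:
  1.5 M_A + 0.75 M_B = 273
  0.75 M_A + 1.5 M_B = 275.9
Solving the pair gives M_A = 120 kN·m and M_B = 123.9 kN·m (hogging).

M_B = 123.9 kN·m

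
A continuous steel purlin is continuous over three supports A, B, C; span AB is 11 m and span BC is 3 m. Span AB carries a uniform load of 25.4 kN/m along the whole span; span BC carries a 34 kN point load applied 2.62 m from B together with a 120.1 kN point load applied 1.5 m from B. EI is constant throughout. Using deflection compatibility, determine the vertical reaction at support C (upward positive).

R_C = -16.15 kN

Insert a hinge at B; M_B is the redundant, and each span becomes simply supported.
End slopes at the hinge B, treating each span as simply supported:
  span AB: UDL 25.4: wL³/(24EI) = 1409/EI
  span BC: point load 34 at a = 2.62: Pab(L + b)/(6LEI) = 6.356/EI
  span BC: point load 120.1 at a = 1.5: Pab(L + b)/(6LEI) = 67.56/EI
  relative rotation θ_0 = (1409 + 73.91)/EI = 1483/EI
A unit hogging moment at B produces rotation L₁/(3EI) + L₂/(3EI) = 4.667/EI.
Slope continuity at B: θ_0 = M_B·4.667/EI, so M_B = 1483/4.667 = 317.7 kN·m (hogging).
Span BC, ΣM about C: R_B^{BC}·3 = 193.1 + 317.7, so R_B^{BC} = 170.3 kN and R_C = 154.1 − 170.3 = -16.15 kN.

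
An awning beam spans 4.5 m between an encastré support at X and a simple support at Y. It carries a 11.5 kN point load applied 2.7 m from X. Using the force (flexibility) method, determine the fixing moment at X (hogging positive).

M_X = 8.694 kN·m

Remove the prop at Y; the released (primary) structure is a cantilever built in at X.
Primary-structure tip deflection at Y by superposition:
  point load 11.5 at a = 2.7: Pa²(3L − a)/(6EI) = 150.9/EI
Flexibility coefficient — unit upward force at Y: δ_{YY} = L³/(3EI) = 30.38/EI.
The prop prevents deflection at Y: R_Y = δ_0/δ_{YY} = 150.9/30.38 = 4.968 kN.
Moment equilibrium about X: M_X = Σ(load moments about X) − R_Y·L = 31.05 − 4.968×4.5 = 8.694 kN·m.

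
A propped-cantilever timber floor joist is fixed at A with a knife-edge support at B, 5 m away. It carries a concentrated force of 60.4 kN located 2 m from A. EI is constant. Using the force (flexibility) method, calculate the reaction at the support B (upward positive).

R_B = 12.56 kN

Choose R_B as the redundant. The primary structure is the cantilever fixed at A.
Primary-structure tip deflection at B by superposition:
  point load 60.4 at a = 2: Pa²(3L − a)/(6EI) = 523.5/EI
Tip deflection under a unit load at B: L³/(3EI) = 41.67/EI.
Compatibility at B: δ_0 − R_B·δ_{BB} = 0, so R_B = 523.5/41.67 = 12.56 kN.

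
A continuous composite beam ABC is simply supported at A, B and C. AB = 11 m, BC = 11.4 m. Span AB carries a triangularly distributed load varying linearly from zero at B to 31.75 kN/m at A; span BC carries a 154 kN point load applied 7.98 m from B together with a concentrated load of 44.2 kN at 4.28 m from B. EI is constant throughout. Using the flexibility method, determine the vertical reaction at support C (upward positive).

Release continuity at B by inserting a hinge; the redundant is the internal moment M_B. The primary structure is two simply-supported spans AB and BC.
End slopes at the hinge B, treating each span as simply supported:
  span AB: triangular load, peak 31.75: 7w₀L³/(360EI) = 821.7/EI
  span BC: point load 154 at a = 7.98: Pab(L + b)/(6LEI) = 910.6/EI
  span BC: point load 44.2 at a = 4.28: Pab(L + b)/(6LEI) = 364.7/EI
  relative rotation θ_0 = (821.7 + 1275)/EI = 2097/EI
A unit hogging moment at B produces rotation L₁/(3EI) + L₂/(3EI) = 7.467/EI.
Compatibility: M_B·(L₁+L₂)/(3EI) = θ_0, giving M_B = 280.9 kN·m (hogging).
Span BC, ΣM about C: R_B^{BC}·11.4 = 841.4 + 280.9, so R_B^{BC} = 98.44 kN and R_C = 198.2 − 98.44 = 99.76 kN.

R_C = 99.76 kN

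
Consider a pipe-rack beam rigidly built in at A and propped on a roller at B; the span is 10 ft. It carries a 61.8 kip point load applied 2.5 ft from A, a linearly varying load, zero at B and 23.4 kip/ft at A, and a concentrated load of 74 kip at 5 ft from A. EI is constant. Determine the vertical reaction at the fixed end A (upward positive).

Remove the prop at B; the released (primary) structure is a cantilever built in at A.
Downward deflection at the released point B due to the loads:
  point load 61.8 at a = 2.5: Pa²(3L − a)/(6EI) = 1770/EI
  triangular load, peak 23.4 at the fixed end: w₀L⁴/(30EI) = 7800/EI
  point load 74 at a = 5: Pa²(3L − a)/(6EI) = 7708/EI
  δ_0 = 17279/EI
Tip deflection under a unit load at B: L³/(3EI) = 333.3/EI.
Compatibility at B: δ_0 − R_B·δ_{BB} = 0, so R_B = 17279/333.3 = 51.84 kip.
Vertical equilibrium: R_A = ΣP − R_B = 252.8 − 51.84 = 201 kip.

R_A = 201 kip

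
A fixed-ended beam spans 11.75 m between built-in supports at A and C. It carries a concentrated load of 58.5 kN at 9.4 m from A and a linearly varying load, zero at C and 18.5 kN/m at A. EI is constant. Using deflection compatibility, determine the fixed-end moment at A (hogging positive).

M_A = 149.7 kN·m

Release both end moments; the primary structure is a simply-supported span AC with redundants M_A and M_C.
End rotations of the released simple span under the applied load (×1/EI):
  at A: point load 58.5 at a = 9.4: Pab(L + b)/(6LEI) = 258.5/EI
  at C: point load 58.5 at a = 9.4: Pab(L + a)/(6LEI) = 387.7/EI
  at A: triangular load, peak 18.5: w₀L³/(45EI) = 666.9/EI
  at C: triangular load, peak 18.5: 7w₀L³/(360EI) = 583.6/EI
  θ_A0 = 925.4/EI,  θ_C0 = 971.2/EI
Flexibility coefficients: a unit moment at one end gives L/(3EI) there and L/(6EI) at the far end, so f₁₁ = f₂₂ = 3.917/EI and f₁₂ = f₂₁ = 1.958/EI.
Compatibility — zero rotation at each built-in end:
  3.917 M_A + 1.958 M_C = 925.4
  1.958 M_A + 3.917 M_C = 971.2
Solving the pair gives M_A = 149.7 kN·m and M_C = 173.1 kN·m (hogging).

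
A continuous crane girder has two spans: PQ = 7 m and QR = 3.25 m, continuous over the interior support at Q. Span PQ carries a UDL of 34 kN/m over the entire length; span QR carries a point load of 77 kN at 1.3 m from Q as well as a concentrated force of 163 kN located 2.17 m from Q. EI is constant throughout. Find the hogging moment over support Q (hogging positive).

Release continuity at Q by inserting a hinge; the redundant is the internal moment M_Q. The primary structure is two simply-supported spans PQ and QR.
End slopes at the hinge Q, treating each span as simply supported:
  span PQ: UDL 34: wL³/(24EI) = 485.9/EI
  span QR: point load 77 at a = 1.3: Pab(L + b)/(6LEI) = 52.05/EI
  span QR: point load 163 at a = 2.17: Pab(L + b)/(6LEI) = 84.83/EI
  relative rotation θ_0 = (485.9 + 136.9)/EI = 622.8/EI
A unit hogging moment at Q produces rotation L₁/(3EI) + L₂/(3EI) = 3.417/EI.
Slope continuity at Q: θ_0 = M_Q·3.417/EI, so M_Q = 622.8/3.417 = 182.3 kN·m (hogging).

M_Q = 182.3 kN·m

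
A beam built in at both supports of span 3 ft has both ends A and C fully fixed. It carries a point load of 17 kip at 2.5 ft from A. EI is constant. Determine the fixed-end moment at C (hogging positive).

Take the two fixed-end moments M_A, M_C as redundants; the released structure is the simple span AC.
Simple-span end rotations at A and C under the given loads:
  at A: point load 17 at a = 2.5: Pab(L + b)/(6LEI) = 4.132/EI
  at C: point load 17 at a = 2.5: Pab(L + a)/(6LEI) = 6.493/EI
  θ_A0 = 4.132/EI,  θ_C0 = 6.493/EI
Flexibility coefficients: a unit moment at one end gives L/(3EI) there and L/(6EI) at the far end, so f₁₁ = f₂₂ = 1/EI and f₁₂ = f₂₁ = 0.5/EI.
Compatibility — zero rotation at each built-in end:
  1 M_A + 0.5 M_C = 4.132
  0.5 M_A + 1 M_C = 6.493
Solving the pair gives M_A = 1.181 kip·ft and M_C = 5.903 kip·ft (hogging).

M_C = 5.903 kip·ft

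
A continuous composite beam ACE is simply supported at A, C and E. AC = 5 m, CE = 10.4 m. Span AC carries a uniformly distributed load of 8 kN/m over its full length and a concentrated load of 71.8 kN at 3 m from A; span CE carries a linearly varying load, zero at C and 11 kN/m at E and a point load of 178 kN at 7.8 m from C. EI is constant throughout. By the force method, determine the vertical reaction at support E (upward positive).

R_E = 150.1 kN

Take M_C as the redundant. Released structure: two simple spans AC and CE with a hinge at C.
Discontinuity in slope at C on the released structure — sum the simple-span end rotations:
  span AC: UDL 8: wL³/(24EI) = 41.67/EI
  span AC: point load 71.8 at a = 3: Pab(L + a)/(6LEI) = 114.9/EI
  span CE: triangular load, peak 11: 7w₀L³/(360EI) = 240.6/EI
  span CE: point load 178 at a = 7.8: Pab(L + b)/(6LEI) = 752/EI
  relative rotation θ_0 = (156.5 + 992.6)/EI = 1149/EI
A unit hogging moment at C produces rotation L₁/(3EI) + L₂/(3EI) = 5.133/EI.
Compatibility: M_C·(L₁+L₂)/(3EI) = θ_0, giving M_C = 223.9 kN·m (hogging).
Span CE, ΣM about E: R_C^{CE}·10.4 = 661.1 + 223.9, so R_C^{CE} = 85.09 kN and R_E = 235.2 − 85.09 = 150.1 kN.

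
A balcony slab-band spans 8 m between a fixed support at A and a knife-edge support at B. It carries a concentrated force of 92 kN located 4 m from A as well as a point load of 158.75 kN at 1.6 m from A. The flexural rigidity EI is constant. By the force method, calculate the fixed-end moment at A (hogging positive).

Remove the prop at B; the released (primary) structure is a cantilever built in at A.
Free-end deflection of the primary structure under the applied loading (downward +):
  point load 92 at a = 4: Pa²(3L − a)/(6EI) = 4907/EI
  point load 158.75 at a = 1.6: Pa²(3L − a)/(6EI) = 1517/EI
  δ_0 = 6424/EI
Tip deflection under a unit load at B: L³/(3EI) = 170.7/EI.
The prop prevents deflection at B: R_B = δ_0/δ_{BB} = 6424/170.7 = 37.64 kN.
Moment equilibrium about A: M_A = Σ(load moments about A) − R_B·L = 622 − 37.64×8 = 320.9 kN·m.

M_A = 320.9 kN·m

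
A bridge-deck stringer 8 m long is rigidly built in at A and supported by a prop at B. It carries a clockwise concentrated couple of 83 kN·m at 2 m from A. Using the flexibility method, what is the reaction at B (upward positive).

Choose R_B as the redundant. The primary structure is the cantilever fixed at A.
Downward deflection at the released point B due to the loads:
  clockwise couple 83 at a = 2: M₀a(2L − a)/(2EI) = 1162/EI
Flexibility coefficient — unit upward force at B: δ_{BB} = L³/(3EI) = 170.7/EI.
The prop prevents deflection at B: R_B = δ_0/δ_{BB} = 1162/170.7 = 6.809 kN.

R_B = 6.809 kN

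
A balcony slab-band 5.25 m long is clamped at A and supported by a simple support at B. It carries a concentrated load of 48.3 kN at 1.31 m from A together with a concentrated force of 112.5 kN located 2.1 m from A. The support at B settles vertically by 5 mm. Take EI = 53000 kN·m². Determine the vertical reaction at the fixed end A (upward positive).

Choose R_B as the redundant. The primary structure is the cantilever fixed at A.
Downward deflection at the released point B due to the loads:
  point load 48.3 at a = 1.31: Pa²(3L − a)/(6EI) = 199.5/EI
  point load 112.5 at a = 2.1: Pa²(3L − a)/(6EI) = 1129/EI
  δ_0 = 1328/EI
Tip deflection under a unit load at B: L³/(3EI) = 48.23/EI.
With EI = 53000 kN·m²: δ_0 = 0.02506 m and δ_{BB} = 0.00091 m/kN.
Compatibility — the beam at B must follow the support down by 0.005 m: δ_0 − R_B·δ_{BB} = 0.005, so R_B = (0.02506 − 0.005)/0.00091 = 22.04 kN.
Vertical equilibrium: R_A = ΣP − R_B = 160.8 − 22.04 = 138.8 kN.

R_A = 138.8 kN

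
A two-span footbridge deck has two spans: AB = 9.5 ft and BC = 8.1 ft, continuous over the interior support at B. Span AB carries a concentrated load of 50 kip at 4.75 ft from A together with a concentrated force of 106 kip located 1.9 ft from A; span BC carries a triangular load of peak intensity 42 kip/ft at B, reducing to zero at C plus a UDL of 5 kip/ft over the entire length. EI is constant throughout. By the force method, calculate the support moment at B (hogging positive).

Take M_B as the redundant. Released structure: two simple spans AB and BC with a hinge at B.
Rotations at B on the released spans (each span's end-slope, ×1/EI):
  span AB: point load 50 at a = 4.75: Pab(L + a)/(6LEI) = 282/EI
  span AB: point load 106 at a = 1.9: Pab(L + a)/(6LEI) = 306.1/EI
  span BC: triangular load, peak 42: w₀L³/(45EI) = 496/EI
  span BC: UDL 5: wL³/(24EI) = 110.7/EI
  relative rotation θ_0 = (588.2 + 606.7)/EI = 1195/EI
A unit hogging moment at B produces rotation L₁/(3EI) + L₂/(3EI) = 5.867/EI.
Compatibility: M_B·(L₁+L₂)/(3EI) = θ_0, giving M_B = 203.7 kip·ft (hogging).

M_B = 203.7 kip·ft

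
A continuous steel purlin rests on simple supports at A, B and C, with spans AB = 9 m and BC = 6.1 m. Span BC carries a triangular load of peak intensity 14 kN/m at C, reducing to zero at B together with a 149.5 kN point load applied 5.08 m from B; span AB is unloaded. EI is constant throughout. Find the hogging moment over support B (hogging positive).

Release continuity at B by inserting a hinge; the redundant is the internal moment M_B. The primary structure is two simply-supported spans AB and BC.
Discontinuity in slope at B on the released structure — sum the simple-span end rotations:
  span BC: triangular load, peak 14: 7w₀L³/(360EI) = 61.79/EI
  span BC: point load 149.5 at a = 5.08: Pab(L + b)/(6LEI) = 150.7/EI
  relative rotation θ_0 = (0 + 212.5)/EI = 212.5/EI
A unit hogging moment at B produces rotation L₁/(3EI) + L₂/(3EI) = 5.033/EI.
Slope continuity at B: θ_0 = M_B·5.033/EI, so M_B = 212.5/5.033 = 42.22 kN·m (hogging).

M_B = 42.22 kN·m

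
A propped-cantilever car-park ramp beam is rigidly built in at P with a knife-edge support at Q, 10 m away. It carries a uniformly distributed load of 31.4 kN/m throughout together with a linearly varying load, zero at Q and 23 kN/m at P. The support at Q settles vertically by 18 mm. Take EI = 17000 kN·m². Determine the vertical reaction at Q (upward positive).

Take the reaction at Q as the redundant and release it; the primary structure is a cantilever fixed at P.
Downward deflection at the released point Q due to the loads:
  UDL 31.4: wL⁴/(8EI) = 39250/EI
  triangular load, peak 23 at the fixed end: w₀L⁴/(30EI) = 7667/EI
  δ_0 = 46917/EI
Tip deflection under a unit load at Q: L³/(3EI) = 333.3/EI.
With EI = 17000 kN·m²: δ_0 = 2.7598 m and δ_{QQ} = 0.019608 m/kN.
Compatibility — the beam at Q must follow the support down by 0.018 m: δ_0 − R_Q·δ_{QQ} = 0.018, so R_Q = (2.7598 − 0.018)/0.019608 = 139.8 kN.

R_Q = 139.8 kN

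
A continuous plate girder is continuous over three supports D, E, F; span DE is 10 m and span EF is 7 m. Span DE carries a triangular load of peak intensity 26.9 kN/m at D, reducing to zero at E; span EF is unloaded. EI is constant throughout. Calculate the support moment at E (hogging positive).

Release continuity at E by inserting a hinge; the redundant is the internal moment M_E. The primary structure is two simply-supported spans DE and EF.
Discontinuity in slope at E on the released structure — sum the simple-span end rotations:
  span DE: triangular load, peak 26.9: 7w₀L³/(360EI) = 523.1/EI
  relative rotation θ_0 = (523.1 + 0)/EI = 523.1/EI
A unit hogging moment at E produces rotation L₁/(3EI) + L₂/(3EI) = 5.667/EI.
Slope continuity at E: θ_0 = M_E·5.667/EI, so M_E = 523.1/5.667 = 92.3 kN·m (hogging).

M_E = 92.3 kN·m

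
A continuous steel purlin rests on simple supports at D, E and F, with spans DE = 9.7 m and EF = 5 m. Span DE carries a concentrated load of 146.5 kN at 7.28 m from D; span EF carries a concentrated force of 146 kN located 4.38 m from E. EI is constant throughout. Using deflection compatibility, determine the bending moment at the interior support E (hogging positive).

M_E = 168.8 kN·m

Take M_E as the redundant. Released structure: two simple spans DE and EF with a hinge at E.
Rotations at E on the released spans (each span's end-slope, ×1/EI):
  span DE: point load 146.5 at a = 7.28: Pab(L + a)/(6LEI) = 753/EI
  span EF: point load 146 at a = 4.38: Pab(L + b)/(6LEI) = 74.27/EI
  relative rotation θ_0 = (753 + 74.27)/EI = 827.3/EI
A unit hogging moment at E produces rotation L₁/(3EI) + L₂/(3EI) = 4.9/EI.
Slope continuity at E: θ_0 = M_E·4.9/EI, so M_E = 827.3/4.9 = 168.8 kN·m (hogging).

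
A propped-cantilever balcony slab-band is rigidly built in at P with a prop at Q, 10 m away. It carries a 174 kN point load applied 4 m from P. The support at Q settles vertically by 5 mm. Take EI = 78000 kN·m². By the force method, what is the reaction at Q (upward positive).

Remove the prop at Q; the released (primary) structure is a cantilever built in at P.
Deflection at Q on the released cantilever, summing each load's contribution:
  point load 174 at a = 4: Pa²(3L − a)/(6EI) = 12064/EI
Flexibility coefficient — unit upward force at Q: δ_{QQ} = L³/(3EI) = 333.3/EI.
With EI = 78000 kN·m²: δ_0 = 0.15467 m and δ_{QQ} = 0.004274 m/kN.
Compatibility — the beam at Q must follow the support down by 0.005 m: δ_0 − R_Q·δ_{QQ} = 0.005, so R_Q = (0.15467 − 0.005)/0.004274 = 35.02 kN.

R_Q = 35.02 kN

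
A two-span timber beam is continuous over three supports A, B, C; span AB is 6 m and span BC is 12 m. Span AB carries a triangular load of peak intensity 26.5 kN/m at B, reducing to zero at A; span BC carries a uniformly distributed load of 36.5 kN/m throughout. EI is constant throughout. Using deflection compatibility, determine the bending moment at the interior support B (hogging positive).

M_B = 459.2 kN·m

Take M_B as the redundant. Released structure: two simple spans AB and BC with a hinge at B.
Rotations at B on the released spans (each span's end-slope, ×1/EI):
  span AB: triangular load, peak 26.5: w₀L³/(45EI) = 127.2/EI
  span BC: UDL 36.5: wL³/(24EI) = 2628/EI
  relative rotation θ_0 = (127.2 + 2628)/EI = 2755/EI
A unit hogging moment at B produces rotation L₁/(3EI) + L₂/(3EI) = 6/EI.
Slope continuity at B: θ_0 = M_B·6/EI, so M_B = 2755/6 = 459.2 kN·m (hogging).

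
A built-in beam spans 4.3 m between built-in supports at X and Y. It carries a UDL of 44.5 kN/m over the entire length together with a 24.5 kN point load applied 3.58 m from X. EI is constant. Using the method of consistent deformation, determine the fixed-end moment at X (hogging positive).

Take the two fixed-end moments M_X, M_Y as redundants; the released structure is the simple span XY.
End rotations of the released simple span under the applied load (×1/EI):
  at X: UDL 44.5: wL³/(24EI) = 147.4/EI
  at Y: UDL 44.5: wL³/(24EI) = 147.4/EI
  at X: point load 24.5 at a = 3.58: Pab(L + b)/(6LEI) = 12.29/EI
  at Y: point load 24.5 at a = 3.58: Pab(L + a)/(6LEI) = 19.29/EI
  θ_X0 = 159.7/EI,  θ_Y0 = 166.7/EI
Flexibility coefficients: a unit moment at one end gives L/(3EI) there and L/(6EI) at the far end, so f₁₁ = f₂₂ = 1.433/EI and f₁₂ = f₂₁ = 0.7167/EI.
Compatibility — zero rotation at each built-in end:
  1.433 M_X + 0.7167 M_Y = 159.7
  0.7167 M_X + 1.433 M_Y = 166.7
Solving the pair gives M_X = 71.03 kN·m and M_Y = 80.79 kN·m (hogging).

M_X = 71.03 kN·m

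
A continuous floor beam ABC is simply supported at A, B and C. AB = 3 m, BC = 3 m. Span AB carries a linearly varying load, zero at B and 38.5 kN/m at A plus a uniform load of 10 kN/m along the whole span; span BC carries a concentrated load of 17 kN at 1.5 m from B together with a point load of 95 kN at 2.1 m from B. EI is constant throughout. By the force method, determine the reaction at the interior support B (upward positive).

R_B = 97.89 kN

Insert a hinge at B; M_B is the redundant, and each span becomes simply supported.
Rotations at B on the released spans (each span's end-slope, ×1/EI):
  span AB: triangular load, peak 38.5: 7w₀L³/(360EI) = 20.21/EI
  span AB: UDL 10: wL³/(24EI) = 11.25/EI
  span BC: point load 17 at a = 1.5: Pab(L + b)/(6LEI) = 9.562/EI
  span BC: point load 95 at a = 2.1: Pab(L + b)/(6LEI) = 38.9/EI
  relative rotation θ_0 = (31.46 + 48.47)/EI = 79.93/EI
A unit hogging moment at B produces rotation L₁/(3EI) + L₂/(3EI) = 2/EI.
Slope continuity at B: θ_0 = M_B·2/EI, so M_B = 79.93/2 = 39.96 kN·m (hogging).
Span AB, ΣM about A with M_B applied at B: R_B^{AB}·3 = 102.8 + 39.96, so R_B^{AB} = 47.57 kN and R_A = 87.75 − 47.57 = 40.18 kN.
Span BC, ΣM about C: R_B^{BC}·3 = 111 + 39.96, so R_B^{BC} = 50.32 kN and R_C = 112 − 50.32 = 61.68 kN.
R_B = 47.57 + 50.32 = 97.89 kN.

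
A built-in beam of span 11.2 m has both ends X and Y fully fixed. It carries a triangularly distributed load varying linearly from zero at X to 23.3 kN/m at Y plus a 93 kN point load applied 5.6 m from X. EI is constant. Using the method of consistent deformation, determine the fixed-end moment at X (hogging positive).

M_X = 227.6 kN·m

Release both end moments; the primary structure is a simply-supported span XY with redundants M_X and M_Y.
Simple-span end rotations at X and Y under the given loads:
  at X: triangular load, peak 23.3: 7w₀L³/(360EI) = 636.5/EI
  at Y: triangular load, peak 23.3: w₀L³/(45EI) = 727.4/EI
  at X: point load 93 at a = 5.6: Pab(L + b)/(6LEI) = 729.1/EI
  at Y: point load 93 at a = 5.6: Pab(L + a)/(6LEI) = 729.1/EI
  θ_X0 = 1366/EI,  θ_Y0 = 1457/EI
Flexibility coefficients: a unit moment at one end gives L/(3EI) there and L/(6EI) at the far end, so f₁₁ = f₂₂ = 3.733/EI and f₁₂ = f₂₁ = 1.867/EI.
Compatibility — zero rotation at each built-in end:
  3.733 M_X + 1.867 M_Y = 1366
  1.867 M_X + 3.733 M_Y = 1457
Solving the pair gives M_X = 227.6 kN·m and M_Y = 276.3 kN·m (hogging).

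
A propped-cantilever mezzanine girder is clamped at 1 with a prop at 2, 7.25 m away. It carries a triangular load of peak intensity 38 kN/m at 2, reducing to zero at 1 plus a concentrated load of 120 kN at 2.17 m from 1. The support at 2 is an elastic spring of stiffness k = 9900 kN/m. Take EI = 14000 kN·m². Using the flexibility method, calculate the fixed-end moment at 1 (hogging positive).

M_1 = 278.9 kN·m

Release the roller at 2. Primary structure: cantilever fixed at 1.
Free-end deflection of the primary structure under the applied loading (downward +):
  triangular load, peak 38 at the free end: 11w₀L⁴/(120EI) = 9624/EI
  point load 120 at a = 2.17: Pa²(3L − a)/(6EI) = 1844/EI
  δ_0 = 11468/EI
Flexibility coefficient — unit upward force at 2: δ_{22} = L³/(3EI) = 127/EI.
With EI = 14000 kN·m²: δ_0 = 0.81913 m and δ_{22} = 0.009073 m/kN.
Compatibility — the spring shortens by R_2/k under the reaction it provides: δ_0 − R_2·δ_{22} = R_2/k. With 1/k = 0.000101 m/kN, R_2 = δ_0 / (δ_{22} + 1/k) = 0.81913 / (0.009073 + 0.000101) = 89.29 kN.
Moment equilibrium about 1: M_1 = Σ(load moments about 1) − R_2·L = 926.2 − 89.29×7.25 = 278.9 kN·m.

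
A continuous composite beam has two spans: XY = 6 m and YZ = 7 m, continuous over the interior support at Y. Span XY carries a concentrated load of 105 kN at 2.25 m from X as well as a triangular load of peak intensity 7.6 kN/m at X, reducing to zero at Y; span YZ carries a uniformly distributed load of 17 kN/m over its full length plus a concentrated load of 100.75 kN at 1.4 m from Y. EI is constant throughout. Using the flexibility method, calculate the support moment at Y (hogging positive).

Take M_Y as the redundant. Released structure: two simple spans XY and YZ with a hinge at Y.
Rotations at Y on the released spans (each span's end-slope, ×1/EI):
  span XY: point load 105 at a = 2.25: Pab(L + a)/(6LEI) = 203/EI
  span XY: triangular load, peak 7.6: 7w₀L³/(360EI) = 31.92/EI
  span YZ: UDL 17: wL³/(24EI) = 243/EI
  span YZ: point load 100.75 at a = 1.4: Pab(L + b)/(6LEI) = 237/EI
  relative rotation θ_0 = (234.9 + 479.9)/EI = 714.9/EI
A unit hogging moment at Y produces rotation L₁/(3EI) + L₂/(3EI) = 4.333/EI.
Slope continuity at Y: θ_0 = M_Y·4.333/EI, so M_Y = 714.9/4.333 = 165 kN·m (hogging).

M_Y = 165 kN·m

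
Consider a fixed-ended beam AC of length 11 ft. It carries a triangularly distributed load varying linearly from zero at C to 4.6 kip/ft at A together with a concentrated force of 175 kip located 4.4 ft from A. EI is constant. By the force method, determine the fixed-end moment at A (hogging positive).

Release both end moments; the primary structure is a simply-supported span AC with redundants M_A and M_C.
End rotations of the released simple span under the applied load (×1/EI):
  at A: triangular load, peak 4.6: w₀L³/(45EI) = 136.1/EI
  at C: triangular load, peak 4.6: 7w₀L³/(360EI) = 119.1/EI
  at A: point load 175 at a = 4.4: Pab(L + b)/(6LEI) = 1355/EI
  at C: point load 175 at a = 4.4: Pab(L + a)/(6LEI) = 1186/EI
  θ_A0 = 1491/EI,  θ_C0 = 1305/EI
Flexibility coefficients: a unit moment at one end gives L/(3EI) there and L/(6EI) at the far end, so f₁₁ = f₂₂ = 3.667/EI and f₁₂ = f₂₁ = 1.833/EI.
Compatibility — zero rotation at each built-in end:
  3.667 M_A + 1.833 M_C = 1491
  1.833 M_A + 3.667 M_C = 1305
Solving the pair gives M_A = 305 kip·ft and M_C = 203.4 kip·ft (hogging).

M_A = 305 kip·ft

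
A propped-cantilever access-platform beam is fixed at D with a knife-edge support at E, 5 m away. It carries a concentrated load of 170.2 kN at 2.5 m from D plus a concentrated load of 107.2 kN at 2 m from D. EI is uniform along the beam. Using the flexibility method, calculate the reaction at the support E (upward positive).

R_E = 75.49 kN

Release the roller at E. Primary structure: cantilever fixed at D.
Free-end deflection of the primary structure under the applied loading (downward +):
  point load 170.2 at a = 2.5: Pa²(3L − a)/(6EI) = 2216/EI
  point load 107.2 at a = 2: Pa²(3L − a)/(6EI) = 929.1/EI
  δ_0 = 3145/EI
Flexibility coefficient — unit upward force at E: δ_{EE} = L³/(3EI) = 41.67/EI.
Compatibility at E: δ_0 − R_E·δ_{EE} = 0, so R_E = 3145/41.67 = 75.49 kN.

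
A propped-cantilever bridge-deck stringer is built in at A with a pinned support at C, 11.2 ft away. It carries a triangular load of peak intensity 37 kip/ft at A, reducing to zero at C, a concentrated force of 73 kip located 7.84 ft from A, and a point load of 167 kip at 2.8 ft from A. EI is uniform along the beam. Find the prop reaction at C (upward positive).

Take the reaction at C as the redundant and release it; the primary structure is a cantilever fixed at A.
Primary-structure tip deflection at C by superposition:
  triangular load, peak 37 at the fixed end: w₀L⁴/(30EI) = 19407/EI
  point load 73 at a = 7.84: Pa²(3L − a)/(6EI) = 19264/EI
  point load 167 at a = 2.8: Pa²(3L − a)/(6EI) = 6721/EI
  δ_0 = 45392/EI
Flexibility coefficient — unit upward force at C: δ_{CC} = L³/(3EI) = 468.3/EI.
Compatibility at C: δ_0 − R_C·δ_{CC} = 0, so R_C = 45392/468.3 = 96.93 kip.

R_C = 96.93 kip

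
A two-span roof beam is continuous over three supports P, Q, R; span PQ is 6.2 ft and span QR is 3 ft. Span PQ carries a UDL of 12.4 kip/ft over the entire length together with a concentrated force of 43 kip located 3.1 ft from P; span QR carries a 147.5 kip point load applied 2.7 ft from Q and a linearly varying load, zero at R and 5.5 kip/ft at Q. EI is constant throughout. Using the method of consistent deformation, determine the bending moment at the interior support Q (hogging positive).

Insert a hinge at Q; M_Q is the redundant, and each span becomes simply supported.
Discontinuity in slope at Q on the released structure — sum the simple-span end rotations:
  span PQ: UDL 12.4: wL³/(24EI) = 123.1/EI
  span PQ: point load 43 at a = 3.1: Pab(L + a)/(6LEI) = 103.3/EI
  span QR: point load 147.5 at a = 2.7: Pab(L + b)/(6LEI) = 21.9/EI
  span QR: triangular load, peak 5.5: w₀L³/(45EI) = 3.3/EI
  relative rotation θ_0 = (226.4 + 25.2)/EI = 251.6/EI
A unit hogging moment at Q produces rotation L₁/(3EI) + L₂/(3EI) = 3.067/EI.
Compatibility: M_Q·(L₁+L₂)/(3EI) = θ_0, giving M_Q = 82.06 kip·ft (hogging).

M_Q = 82.06 kip·ft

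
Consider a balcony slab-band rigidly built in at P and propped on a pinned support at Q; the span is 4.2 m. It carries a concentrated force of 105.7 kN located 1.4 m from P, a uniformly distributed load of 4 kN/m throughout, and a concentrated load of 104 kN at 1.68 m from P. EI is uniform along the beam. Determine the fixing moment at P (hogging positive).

Release the roller at Q. Primary structure: cantilever fixed at P.
Primary-structure tip deflection at Q by superposition:
  point load 105.7 at a = 1.4: Pa²(3L − a)/(6EI) = 386.7/EI
  UDL 4: wL⁴/(8EI) = 155.6/EI
  point load 104 at a = 1.68: Pa²(3L − a)/(6EI) = 534.2/EI
  δ_0 = 1077/EI
Flexibility coefficient — unit upward force at Q: δ_{QQ} = L³/(3EI) = 24.7/EI.
The prop prevents deflection at Q: R_Q = δ_0/δ_{QQ} = 1077/24.7 = 43.59 kN.
Moment equilibrium about P: M_P = Σ(load moments about P) − R_Q·L = 358 − 43.59×4.2 = 174.9 kN·m.

M_P = 174.9 kN·m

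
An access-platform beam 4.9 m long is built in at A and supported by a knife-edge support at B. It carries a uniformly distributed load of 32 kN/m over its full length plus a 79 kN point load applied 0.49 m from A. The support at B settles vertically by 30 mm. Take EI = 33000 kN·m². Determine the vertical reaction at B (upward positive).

Choose R_B as the redundant. The primary structure is the cantilever fixed at A.
Deflection at B on the released cantilever, summing each load's contribution:
  UDL 32: wL⁴/(8EI) = 2306/EI
  point load 79 at a = 0.49: Pa²(3L − a)/(6EI) = 44.92/EI
  δ_0 = 2351/EI
Flexibility coefficient — unit upward force at B: δ_{BB} = L³/(3EI) = 39.22/EI.
With EI = 33000 kN·m²: δ_0 = 0.071238 m and δ_{BB} = 0.001188 m/kN.
Compatibility — the beam at B must follow the support down by 0.03 m: δ_0 − R_B·δ_{BB} = 0.03, so R_B = (0.071238 − 0.03)/0.001188 = 34.7 kN.

R_B = 34.7 kN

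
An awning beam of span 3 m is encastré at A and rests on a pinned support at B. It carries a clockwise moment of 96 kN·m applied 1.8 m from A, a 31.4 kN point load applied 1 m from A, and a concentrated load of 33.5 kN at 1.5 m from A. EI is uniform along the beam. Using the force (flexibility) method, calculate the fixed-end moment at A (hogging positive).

M_A = 11.33 kN·m

Remove the prop at B; the released (primary) structure is a cantilever built in at A.
Free-end deflection of the primary structure under the applied loading (downward +):
  clockwise couple 96 at a = 1.8: M₀a(2L − a)/(2EI) = 362.9/EI
  point load 31.4 at a = 1: Pa²(3L − a)/(6EI) = 41.87/EI
  point load 33.5 at a = 1.5: Pa²(3L − a)/(6EI) = 94.22/EI
  δ_0 = 499/EI
Tip deflection under a unit load at B: L³/(3EI) = 9/EI.
The prop prevents deflection at B: R_B = δ_0/δ_{BB} = 499/9 = 55.44 kN.
Moment equilibrium about A: M_A = Σ(load moments about A) − R_B·L = 177.7 − 55.44×3 = 11.33 kN·m.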